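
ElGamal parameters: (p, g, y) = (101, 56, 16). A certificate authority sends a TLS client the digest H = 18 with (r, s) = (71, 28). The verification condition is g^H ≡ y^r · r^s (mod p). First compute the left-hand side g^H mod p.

88

56^2 = 3136 ≡ 5
56^4 ≡ 5^2 = 25
56^8 ≡ 25^2 = 625 ≡ 19
56^16 ≡ 19^2 = 361 ≡ 58
18 = 16 + 2, so 56^18 ≡ 58·5 ≡ 88 (mod 101)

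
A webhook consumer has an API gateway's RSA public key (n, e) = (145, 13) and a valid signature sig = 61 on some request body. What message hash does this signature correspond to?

106

Squares mod 145: sig^1≡61, sig^2≡96, sig^4≡81, sig^8≡36
13 = 8 + 4 + 1, so sig^13 ≡ 36·81·61 ≡ 106 (mod 145)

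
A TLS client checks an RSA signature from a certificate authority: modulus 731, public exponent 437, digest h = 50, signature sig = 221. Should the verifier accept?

sig^437 mod 731 = 595
595 ≠ 50, so verification fails.

reject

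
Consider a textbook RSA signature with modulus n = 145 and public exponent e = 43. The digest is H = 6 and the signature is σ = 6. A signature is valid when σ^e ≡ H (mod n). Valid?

σ^2 ≡ 6^2 = 36
σ^4 ≡ 36^2 = 1296 ≡ 136
σ^8 ≡ 136^2 = 18496 ≡ 81
σ^16 ≡ 81^2 = 6561 ≡ 36
σ^32 ≡ 36^2 = 1296 ≡ 136
43 = 32 + 8 + 2 + 1, so σ^43 ≡ 136·81·36·6 ≡ 6 (mod 145)
σ^43 mod 145 = 6 matches H.

yes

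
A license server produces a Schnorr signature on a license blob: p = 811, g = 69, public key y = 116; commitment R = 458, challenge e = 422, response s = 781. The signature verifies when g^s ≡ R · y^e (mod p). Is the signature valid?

g^s mod p:
Squares mod 811: 69^1≡69, 69^2≡706, 69^4≡482, 69^8≡378, 69^16≡148, 69^32≡7, 69^64≡49, 69^128≡779, 69^256≡213, 69^512≡764
781 = 512 + 256 + 8 + 4 + 1, so 69^781 ≡ 764·213·378·482·69 ≡ 587 (mod 811)
R · y^e mod p:
Squares mod 811: 116^1≡116, 116^2≡480, 116^4≡76, 116^8≡99, 116^16≡69, 116^32≡706, 116^64≡482, 116^128≡378, 116^256≡148
422 = 256 + 128 + 32 + 4 + 2, so 116^422 ≡ 148·378·706·76·480 ≡ 705 (mod 811)
458·705 = 322890 ≡ 112 (mod 811)
587 ≠ 112; the check fails.

invalid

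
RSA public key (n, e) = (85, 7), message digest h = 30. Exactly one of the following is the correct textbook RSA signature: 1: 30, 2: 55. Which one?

2

Candidate 1: Squares mod 85: 30^1≡30, 30^2≡50, 30^4≡35; 7 = 4 + 2 + 1, so 30^7 ≡ 35·50·30 ≡ 55 (mod 85)
Candidate 2: Squares mod 85: 55^1≡55, 55^2≡50, 55^4≡35; 7 = 4 + 2 + 1, so 55^7 ≡ 35·50·55 ≡ 30 (mod 85)
  → matches h = 30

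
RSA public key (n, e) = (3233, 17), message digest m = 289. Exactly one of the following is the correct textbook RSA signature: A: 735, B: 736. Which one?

Candidate A: 735^2 = 540225 ≡ 314; 735^4 ≡ 314^2 = 98596 ≡ 1606; 735^8 ≡ 1606^2 = 2579236 ≡ 2535; 735^16 ≡ 2535^2 = 6426225 ≡ 2254; 17 = 16 + 1, so 735^17 ≡ 2254·735 ≡ 1394 (mod 3233)
Candidate B: 736^2 = 541696 ≡ 1785; 736^4 ≡ 1785^2 = 3186225 ≡ 1720; 736^8 ≡ 1720^2 = 2958400 ≡ 205; 736^16 ≡ 205^2 = 42025 ≡ 3229; 17 = 16 + 1, so 736^17 ≡ 3229·736 ≡ 289 (mod 3233)
  → matches m = 289

B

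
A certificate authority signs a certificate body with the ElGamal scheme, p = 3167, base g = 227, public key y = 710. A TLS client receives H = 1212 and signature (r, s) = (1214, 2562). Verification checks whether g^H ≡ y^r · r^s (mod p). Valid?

Left side g^H mod p:
Squares mod 3167: 227^1≡227, 227^2≡857, 227^4≡2872, 227^8≡1516, 227^16≡2181, 227^32≡3094, 227^64≡2162, 227^128≡2919, 227^256≡1331, 227^512≡1208, 227^1024≡2444
1212 = 1024 + 128 + 32 + 16 + 8 + 4, so 227^1212 ≡ 2444·2919·3094·2181·1516·2872 ≡ 155 (mod 3167)
Right side y^r · r^s mod p:
Squares mod 3167: 710^1≡710, 710^2≡547, 710^4≡1511, 710^8≡2881, 710^16≡2621, 710^32≡418, 710^64≡539, 710^128≡2324, 710^256≡1241, 710^512≡919, 710^1024≡2139
1214 = 1024 + 128 + 32 + 16 + 8 + 4 + 2, so 710^1214 ≡ 2139·2324·418·2621·2881·1511·547 ≡ 264 (mod 3167)
Squares mod 3167: 1214^1≡1214, 1214^2≡1141, 1214^4≡244, 1214^8≡2530, 1214^16≡393, 1214^32≡2433, 1214^64≡366, 1214^128≡942, 1214^256≡604, 1214^512≡611, 1214^1024≡2782, 1214^2048≡2543
2562 = 2048 + 512 + 2, so 1214^2562 ≡ 2543·611·1141 ≡ 63 (mod 3167)
264·63 = 16632 ≡ 797 (mod 3167)
155 ≠ 797, so verification fails.

no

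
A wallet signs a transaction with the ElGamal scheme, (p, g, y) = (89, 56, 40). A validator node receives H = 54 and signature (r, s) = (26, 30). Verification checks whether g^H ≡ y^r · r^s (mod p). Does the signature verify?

Left side g^H mod p:
Squares mod 89: 56^1≡56, 56^2≡21, 56^4≡85, 56^8≡16, 56^16≡78, 56^32≡32
54 = 32 + 16 + 4 + 2, so 56^54 ≡ 32·78·85·21 ≡ 20 (mod 89)
Right side y^r · r^s mod p:
Squares mod 89: 40^1≡40, 40^2≡87, 40^4≡4, 40^8≡16, 40^16≡78
26 = 16 + 8 + 2, so 40^26 ≡ 78·16·87 ≡ 85 (mod 89)
Squares mod 89: 26^1≡26, 26^2≡53, 26^4≡50, 26^8≡8, 26^16≡64
30 = 16 + 8 + 4 + 2, so 26^30 ≡ 64·8·50·53 ≡ 84 (mod 89)
85·84 = 7140 ≡ 20 (mod 89)
20 ≡ 20 (mod 89), so the signature is genuine.

verifies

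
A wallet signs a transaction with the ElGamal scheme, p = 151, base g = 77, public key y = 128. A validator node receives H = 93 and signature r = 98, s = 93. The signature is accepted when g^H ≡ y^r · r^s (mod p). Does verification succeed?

Left side g^H mod p:
77^2 = 5929 ≡ 40
77^4 ≡ 40^2 = 1600 ≡ 90
77^8 ≡ 90^2 = 8100 ≡ 97
77^16 ≡ 97^2 = 9409 ≡ 47
77^32 ≡ 47^2 = 2209 ≡ 95
77^64 ≡ 95^2 = 9025 ≡ 116
93 = 64 + 16 + 8 + 4 + 1, so 77^93 ≡ 116·47·97·90·77 ≡ 83 (mod 151)
Right side y^r · r^s mod p:
128^2 = 16384 ≡ 76
128^4 ≡ 76^2 = 5776 ≡ 38
128^8 ≡ 38^2 = 1444 ≡ 85
128^16 ≡ 85^2 = 7225 ≡ 128
128^32 ≡ 128^2 = 16384 ≡ 76
128^64 ≡ 76^2 = 5776 ≡ 38
98 = 64 + 32 + 2, so 128^98 ≡ 38·76·76 ≡ 85 (mod 151)
98^2 = 9604 ≡ 91
98^4 ≡ 91^2 = 8281 ≡ 127
98^8 ≡ 127^2 = 16129 ≡ 123
98^16 ≡ 123^2 = 15129 ≡ 29
98^32 ≡ 29^2 = 841 ≡ 86
98^64 ≡ 86^2 = 7396 ≡ 148
93 = 64 + 16 + 8 + 4 + 1, so 98^93 ≡ 148·29·123·127·98 ≡ 72 (mod 151)
85·72 = 6120 ≡ 80 (mod 151)
83 ≠ 80, so verification fails.

fails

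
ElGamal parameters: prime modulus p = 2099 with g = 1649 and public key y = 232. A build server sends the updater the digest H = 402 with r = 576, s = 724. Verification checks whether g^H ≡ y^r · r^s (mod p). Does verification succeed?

Left side g^H mod p:
Squares mod 2099: 1649^1≡1649, 1649^2≡996, 1649^4≡1288, 1649^8≡734, 1649^16≡1412, 1649^32≡1793, 1649^64≡1280, 1649^128≡1180, 1649^256≡763
402 = 256 + 128 + 16 + 2, so 1649^402 ≡ 763·1180·1412·996 ≡ 1316 (mod 2099)
Right side y^r · r^s mod p:
Squares mod 2099: 232^1≡232, 232^2≡1349, 232^4≡2067, 232^8≡1024, 232^16≡1175, 232^32≡1582, 232^64≡716, 232^128≡500, 232^256≡219, 232^512≡1783
576 = 512 + 64, so 232^576 ≡ 1783·716 ≡ 436 (mod 2099)
Squares mod 2099: 576^1≡576, 576^2≡134, 576^4≡1164, 576^8≡1041, 576^16≡597, 576^32≡1678, 576^64≡925, 576^128≡1332, 576^256≡569, 576^512≡515
724 = 512 + 128 + 64 + 16 + 4, so 576^724 ≡ 515·1332·925·597·1164 ≡ 1351 (mod 2099)
436·1351 = 589036 ≡ 1316 (mod 2099)
1316 ≡ 1316 (mod 2099), so the signature is genuine.

passes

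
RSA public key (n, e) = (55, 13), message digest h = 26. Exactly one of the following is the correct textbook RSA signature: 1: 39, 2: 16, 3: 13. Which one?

2

Candidate 1: Squares mod 55: 39^1≡39, 39^2≡36, 39^4≡31, 39^8≡26; 13 = 8 + 4 + 1, so 39^13 ≡ 26·31·39 ≡ 29 (mod 55)
Candidate 2: Squares mod 55: 16^1≡16, 16^2≡36, 16^4≡31, 16^8≡26; 13 = 8 + 4 + 1, so 16^13 ≡ 26·31·16 ≡ 26 (mod 55)
  → matches h = 26
Candidate 3: Squares mod 55: 13^1≡13, 13^2≡4, 13^4≡16, 13^8≡36; 13 = 8 + 4 + 1, so 13^13 ≡ 36·16·13 ≡ 8 (mod 55)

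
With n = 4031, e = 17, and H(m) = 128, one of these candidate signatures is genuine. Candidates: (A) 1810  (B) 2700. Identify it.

A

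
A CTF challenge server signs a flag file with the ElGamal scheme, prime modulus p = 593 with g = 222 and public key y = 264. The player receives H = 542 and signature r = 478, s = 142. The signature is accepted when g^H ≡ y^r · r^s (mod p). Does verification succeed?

passes

Left side g^H mod p:
222^2 = 49284 ≡ 65
222^4 ≡ 65^2 = 4225 ≡ 74
222^8 ≡ 74^2 = 5476 ≡ 139
222^16 ≡ 139^2 = 19321 ≡ 345
222^32 ≡ 345^2 = 119025 ≡ 425
222^64 ≡ 425^2 = 180625 ≡ 353
222^128 ≡ 353^2 = 124609 ≡ 79
222^256 ≡ 79^2 = 6241 ≡ 311
222^512 ≡ 311^2 = 96721 ≡ 62
542 = 512 + 16 + 8 + 4 + 2, so 222^542 ≡ 62·345·139·74·65 ≡ 451 (mod 593)
Right side y^r · r^s mod p:
264^2 = 69696 ≡ 315
264^4 ≡ 315^2 = 99225 ≡ 194
264^8 ≡ 194^2 = 37636 ≡ 277
264^16 ≡ 277^2 = 76729 ≡ 232
264^32 ≡ 232^2 = 53824 ≡ 454
264^64 ≡ 454^2 = 206116 ≡ 345
264^128 ≡ 345^2 = 119025 ≡ 425
264^256 ≡ 425^2 = 180625 ≡ 353
478 = 256 + 128 + 64 + 16 + 8 + 4 + 2, so 264^478 ≡ 353·425·345·232·277·194·315 ≡ 496 (mod 593)
478^2 = 228484 ≡ 179
478^4 ≡ 179^2 = 32041 ≡ 19
478^8 ≡ 19^2 = 361
478^16 ≡ 361^2 = 130321 ≡ 454
478^32 ≡ 454^2 = 206116 ≡ 345
478^64 ≡ 345^2 = 119025 ≡ 425
478^128 ≡ 425^2 = 180625 ≡ 353
142 = 128 + 8 + 4 + 2, so 478^142 ≡ 353·361·19·179 ≡ 246 (mod 593)
496·246 = 122016 ≡ 451 (mod 593)
451 ≡ 451 (mod 593), so the signature is genuine.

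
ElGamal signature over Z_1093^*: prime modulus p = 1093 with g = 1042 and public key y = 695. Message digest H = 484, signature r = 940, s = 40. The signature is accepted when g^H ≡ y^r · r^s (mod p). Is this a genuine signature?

Left side g^H mod p:
Squares mod 1093: 1042^1≡1042, 1042^2≡415, 1042^4≡624, 1042^8≡268, 1042^16≡779, 1042^32≡226, 1042^64≡798, 1042^128≡678, 1042^256≡624
484 = 256 + 128 + 64 + 32 + 4, so 1042^484 ≡ 624·678·798·226·624 ≡ 798 (mod 1093)
Right side y^r · r^s mod p:
Squares mod 1093: 695^1≡695, 695^2≡1012, 695^4≡3, 695^8≡9, 695^16≡81, 695^32≡3, 695^64≡9, 695^128≡81, 695^256≡3, 695^512≡9
940 = 512 + 256 + 128 + 32 + 8 + 4, so 695^940 ≡ 9·3·81·3·9·3 ≡ 81 (mod 1093)
Squares mod 1093: 940^1≡940, 940^2≡456, 940^4≡266, 940^8≡804, 940^16≡453, 940^32≡818
40 = 32 + 8, so 940^40 ≡ 818·804 ≡ 779 (mod 1093)
81·779 = 63099 ≡ 798 (mod 1093)
798 ≡ 798 (mod 1093), so the signature is genuine.

genuine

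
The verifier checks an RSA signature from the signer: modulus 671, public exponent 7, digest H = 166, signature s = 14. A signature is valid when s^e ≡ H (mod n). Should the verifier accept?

reject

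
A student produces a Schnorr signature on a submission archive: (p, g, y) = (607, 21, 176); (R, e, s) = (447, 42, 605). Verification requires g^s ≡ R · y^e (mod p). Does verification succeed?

g^s mod p:
21^2 = 441
21^4 ≡ 441^2 = 194481 ≡ 241
21^8 ≡ 241^2 = 58081 ≡ 416
21^16 ≡ 416^2 = 173056 ≡ 61
21^32 ≡ 61^2 = 3721 ≡ 79
21^64 ≡ 79^2 = 6241 ≡ 171
21^128 ≡ 171^2 = 29241 ≡ 105
21^256 ≡ 105^2 = 11025 ≡ 99
21^512 ≡ 99^2 = 9801 ≡ 89
605 = 512 + 64 + 16 + 8 + 4 + 1, so 21^605 ≡ 89·171·61·416·241·21 ≡ 318 (mod 607)
R · y^e mod p:
176^2 = 30976 ≡ 19
176^4 ≡ 19^2 = 361
176^8 ≡ 361^2 = 130321 ≡ 423
176^16 ≡ 423^2 = 178929 ≡ 471
176^32 ≡ 471^2 = 221841 ≡ 286
42 = 32 + 8 + 2, so 176^42 ≡ 286·423·19 ≡ 480 (mod 607)
447·480 = 214560 ≡ 289 (mod 607)
318 ≠ 289; the check fails.

fails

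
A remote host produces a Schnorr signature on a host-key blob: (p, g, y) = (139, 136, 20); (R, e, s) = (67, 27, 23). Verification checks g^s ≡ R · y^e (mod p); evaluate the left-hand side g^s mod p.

136^2 = 18496 ≡ 9
136^4 ≡ 9^2 = 81
136^8 ≡ 81^2 = 6561 ≡ 28
136^16 ≡ 28^2 = 784 ≡ 89
23 = 16 + 4 + 2 + 1, so 136^23 ≡ 89·81·9·136 ≡ 96 (mod 139)

96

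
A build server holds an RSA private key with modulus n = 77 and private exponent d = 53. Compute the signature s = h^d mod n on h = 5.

Squares mod 77: h^1≡5, h^2≡25, h^4≡9, h^8≡4, h^16≡16, h^32≡25
53 = 32 + 16 + 4 + 1, so h^53 ≡ 25·16·9·5 ≡ 59 (mod 77)

59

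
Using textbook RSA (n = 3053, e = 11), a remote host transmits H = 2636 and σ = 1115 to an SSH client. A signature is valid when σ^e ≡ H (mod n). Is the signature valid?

valid

Squares mod 3053: σ^1≡1115, σ^2≡654, σ^4≡296, σ^8≡2132
11 = 8 + 2 + 1, so σ^11 ≡ 2132·654·1115 ≡ 2636 (mod 3053)
Since 2636 equals the digest 2636, verification succeeds.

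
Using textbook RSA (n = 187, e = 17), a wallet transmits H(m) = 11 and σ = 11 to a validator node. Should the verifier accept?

σ^2 ≡ 11^2 = 121
σ^4 ≡ 121^2 = 14641 ≡ 55
σ^8 ≡ 55^2 = 3025 ≡ 33
σ^16 ≡ 33^2 = 1089 ≡ 154
17 = 16 + 1, so σ^17 ≡ 154·11 ≡ 11 (mod 187)
σ^17 mod 187 = 11 matches H(m).

accept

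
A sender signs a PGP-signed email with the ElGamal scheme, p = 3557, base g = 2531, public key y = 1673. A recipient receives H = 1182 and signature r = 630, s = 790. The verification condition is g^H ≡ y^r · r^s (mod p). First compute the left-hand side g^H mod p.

Squares mod 3557: 2531^1≡2531, 2531^2≡3361, 2531^4≡2846, 2531^8≡427, 2531^16≡922, 2531^32≡3518, 2531^64≡1521, 2531^128≡1391, 2531^256≡3430, 2531^512≡1901, 2531^1024≡3446
1182 = 1024 + 128 + 16 + 8 + 4 + 2, so 2531^1182 ≡ 3446·1391·922·427·2846·3361 ≡ 3087 (mod 3557)

3087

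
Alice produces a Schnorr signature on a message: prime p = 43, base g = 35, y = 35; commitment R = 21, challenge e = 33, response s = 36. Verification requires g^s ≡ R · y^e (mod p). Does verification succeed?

g^s mod p:
35^2 = 1225 ≡ 21
35^4 ≡ 21^2 = 441 ≡ 11
35^8 ≡ 11^2 = 121 ≡ 35
35^16 ≡ 35^2 = 1225 ≡ 21
35^32 ≡ 21^2 = 441 ≡ 11
36 = 32 + 4, so 35^36 ≡ 11·11 ≡ 35 (mod 43)
R · y^e mod p:
35^2 = 1225 ≡ 21
35^4 ≡ 21^2 = 441 ≡ 11
35^8 ≡ 11^2 = 121 ≡ 35
35^16 ≡ 35^2 = 1225 ≡ 21
35^32 ≡ 21^2 = 441 ≡ 11
33 = 32 + 1, so 35^33 ≡ 11·35 ≡ 41 (mod 43)
21·41 = 861 ≡ 1 (mod 43)
35 ≠ 1; the check fails.

fails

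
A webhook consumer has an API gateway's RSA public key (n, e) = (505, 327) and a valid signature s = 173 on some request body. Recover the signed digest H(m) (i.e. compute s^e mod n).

27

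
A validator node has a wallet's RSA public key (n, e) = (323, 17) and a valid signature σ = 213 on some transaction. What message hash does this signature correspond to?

σ^2 ≡ 213^2 = 45369 ≡ 149
σ^4 ≡ 149^2 = 22201 ≡ 237
σ^8 ≡ 237^2 = 56169 ≡ 290
σ^16 ≡ 290^2 = 84100 ≡ 120
17 = 16 + 1, so σ^17 ≡ 120·213 ≡ 43 (mod 323)

43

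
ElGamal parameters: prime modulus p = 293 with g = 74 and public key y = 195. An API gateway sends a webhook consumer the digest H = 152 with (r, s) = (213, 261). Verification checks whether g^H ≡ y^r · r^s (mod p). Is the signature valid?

Left side g^H mod p:
Squares mod 293: 74^1≡74, 74^2≡202, 74^4≡77, 74^8≡69, 74^16≡73, 74^32≡55, 74^64≡95, 74^128≡235
152 = 128 + 16 + 8, so 74^152 ≡ 235·73·69 ≡ 268 (mod 293)
Right side y^r · r^s mod p:
Squares mod 293: 195^1≡195, 195^2≡228, 195^4≡123, 195^8≡186, 195^16≡22, 195^32≡191, 195^64≡149, 195^128≡226
213 = 128 + 64 + 16 + 4 + 1, so 195^213 ≡ 226·149·22·123·195 ≡ 190 (mod 293)
Squares mod 293: 213^1≡213, 213^2≡247, 213^4≡65, 213^8≡123, 213^16≡186, 213^32≡22, 213^64≡191, 213^128≡149, 213^256≡226
261 = 256 + 4 + 1, so 213^261 ≡ 226·65·213 ≡ 23 (mod 293)
190·23 = 4370 ≡ 268 (mod 293)
268 ≡ 268 (mod 293), so the signature is genuine.

valid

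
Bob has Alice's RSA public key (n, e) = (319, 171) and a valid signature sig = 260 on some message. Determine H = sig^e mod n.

260

sig^2 ≡ 260^2 = 67600 ≡ 291
sig^4 ≡ 291^2 = 84681 ≡ 146
sig^8 ≡ 146^2 = 21316 ≡ 262
sig^16 ≡ 262^2 = 68644 ≡ 59
sig^32 ≡ 59^2 = 3481 ≡ 291
sig^64 ≡ 291^2 = 84681 ≡ 146
sig^128 ≡ 146^2 = 21316 ≡ 262
171 = 128 + 32 + 8 + 2 + 1, so sig^171 ≡ 262·291·262·291·260 ≡ 260 (mod 319)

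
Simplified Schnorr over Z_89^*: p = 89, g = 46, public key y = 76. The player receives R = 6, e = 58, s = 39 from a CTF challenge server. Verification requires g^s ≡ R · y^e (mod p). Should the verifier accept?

accept

g^s mod p:
Squares mod 89: 46^1≡46, 46^2≡69, 46^4≡44, 46^8≡67, 46^16≡39, 46^32≡8
39 = 32 + 4 + 2 + 1, so 46^39 ≡ 8·44·69·46 ≡ 31 (mod 89)
R · y^e mod p:
Squares mod 89: 76^1≡76, 76^2≡80, 76^4≡81, 76^8≡64, 76^16≡2, 76^32≡4
58 = 32 + 16 + 8 + 2, so 76^58 ≡ 4·2·64·80 ≡ 20 (mod 89)
6·20 = 120 ≡ 31 (mod 89)
31 ≡ 31 (mod 89); signature holds.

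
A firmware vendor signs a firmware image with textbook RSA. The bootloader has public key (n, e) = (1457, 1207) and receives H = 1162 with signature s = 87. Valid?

no

s^2 ≡ 87^2 = 7569 ≡ 284
s^4 ≡ 284^2 = 80656 ≡ 521
s^8 ≡ 521^2 = 271441 ≡ 439
s^16 ≡ 439^2 = 192721 ≡ 397
s^32 ≡ 397^2 = 157609 ≡ 253
s^64 ≡ 253^2 = 64009 ≡ 1358
s^128 ≡ 1358^2 = 1844164 ≡ 1059
s^256 ≡ 1059^2 = 1121481 ≡ 1048
s^512 ≡ 1048^2 = 1098304 ≡ 1183
s^1024 ≡ 1183^2 = 1399489 ≡ 769
1207 = 1024 + 128 + 32 + 16 + 4 + 2 + 1, so s^1207 ≡ 769·1059·253·397·521·284·87 ≡ 1327 (mod 1457)
s^1207 mod 1457 = 1327, but H = 1162.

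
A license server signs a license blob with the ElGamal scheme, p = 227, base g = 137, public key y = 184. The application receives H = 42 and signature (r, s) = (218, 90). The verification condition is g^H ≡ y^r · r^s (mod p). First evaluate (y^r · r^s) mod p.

184^2 = 33856 ≡ 33
184^4 ≡ 33^2 = 1089 ≡ 181
184^8 ≡ 181^2 = 32761 ≡ 73
184^16 ≡ 73^2 = 5329 ≡ 108
184^32 ≡ 108^2 = 11664 ≡ 87
184^64 ≡ 87^2 = 7569 ≡ 78
184^128 ≡ 78^2 = 6084 ≡ 182
218 = 128 + 64 + 16 + 8 + 2, so 184^218 ≡ 182·78·108·73·33 ≡ 28 (mod 227)
218^2 = 47524 ≡ 81
218^4 ≡ 81^2 = 6561 ≡ 205
218^8 ≡ 205^2 = 42025 ≡ 30
218^16 ≡ 30^2 = 900 ≡ 219
218^32 ≡ 219^2 = 47961 ≡ 64
218^64 ≡ 64^2 = 4096 ≡ 10
90 = 64 + 16 + 8 + 2, so 218^90 ≡ 10·219·30·81 ≡ 139 (mod 227)
y^r · r^s ≡ 28·139 = 3892 ≡ 33 (mod 227)

33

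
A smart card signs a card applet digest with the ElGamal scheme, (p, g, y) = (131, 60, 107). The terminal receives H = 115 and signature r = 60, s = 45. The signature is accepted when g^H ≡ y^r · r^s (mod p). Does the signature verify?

verifies

Left side g^H mod p:
60^2 = 3600 ≡ 63
60^4 ≡ 63^2 = 3969 ≡ 39
60^8 ≡ 39^2 = 1521 ≡ 80
60^16 ≡ 80^2 = 6400 ≡ 112
60^32 ≡ 112^2 = 12544 ≡ 99
60^64 ≡ 99^2 = 9801 ≡ 107
115 = 64 + 32 + 16 + 2 + 1, so 60^115 ≡ 107·99·112·63·60 ≡ 52 (mod 131)
Right side y^r · r^s mod p:
107^2 = 11449 ≡ 52
107^4 ≡ 52^2 = 2704 ≡ 84
107^8 ≡ 84^2 = 7056 ≡ 113
107^16 ≡ 113^2 = 12769 ≡ 62
107^32 ≡ 62^2 = 3844 ≡ 45
60 = 32 + 16 + 8 + 4, so 107^60 ≡ 45·62·113·84 ≡ 113 (mod 131)
60^2 = 3600 ≡ 63
60^4 ≡ 63^2 = 3969 ≡ 39
60^8 ≡ 39^2 = 1521 ≡ 80
60^16 ≡ 80^2 = 6400 ≡ 112
60^32 ≡ 112^2 = 12544 ≡ 99
45 = 32 + 8 + 4 + 1, so 60^45 ≡ 99·80·39·60 ≡ 99 (mod 131)
113·99 = 11187 ≡ 52 (mod 131)
52 ≡ 52 (mod 131), so the signature is genuine.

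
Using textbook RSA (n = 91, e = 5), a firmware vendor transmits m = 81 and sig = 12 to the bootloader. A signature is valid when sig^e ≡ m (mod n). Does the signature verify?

does not verify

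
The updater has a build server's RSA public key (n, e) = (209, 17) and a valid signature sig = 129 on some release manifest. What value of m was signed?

sig^2 ≡ 129^2 = 16641 ≡ 130
sig^4 ≡ 130^2 = 16900 ≡ 180
sig^8 ≡ 180^2 = 32400 ≡ 5
sig^16 ≡ 5^2 = 25
17 = 16 + 1, so sig^17 ≡ 25·129 ≡ 90 (mod 209)

90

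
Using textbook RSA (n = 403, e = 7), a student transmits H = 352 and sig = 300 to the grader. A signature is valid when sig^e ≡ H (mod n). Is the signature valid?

sig^2 ≡ 300^2 = 90000 ≡ 131
sig^4 ≡ 131^2 = 17161 ≡ 235
7 = 4 + 2 + 1, so sig^7 ≡ 235·131·300 ≡ 352 (mod 403)
sig^7 mod 403 = 352 matches H.

valid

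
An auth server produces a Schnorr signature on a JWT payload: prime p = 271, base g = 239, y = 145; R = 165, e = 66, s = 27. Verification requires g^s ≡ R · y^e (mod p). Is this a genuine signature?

genuine

g^s mod p:
239^2 = 57121 ≡ 211
239^4 ≡ 211^2 = 44521 ≡ 77
239^8 ≡ 77^2 = 5929 ≡ 238
239^16 ≡ 238^2 = 56644 ≡ 5
27 = 16 + 8 + 2 + 1, so 239^27 ≡ 5·238·211·239 ≡ 270 (mod 271)
R · y^e mod p:
145^2 = 21025 ≡ 158
145^4 ≡ 158^2 = 24964 ≡ 32
145^8 ≡ 32^2 = 1024 ≡ 211
145^16 ≡ 211^2 = 44521 ≡ 77
145^32 ≡ 77^2 = 5929 ≡ 238
145^64 ≡ 238^2 = 56644 ≡ 5
66 = 64 + 2, so 145^66 ≡ 5·158 ≡ 248 (mod 271)
165·248 = 40920 ≡ 270 (mod 271)
270 ≡ 270 (mod 271); signature holds.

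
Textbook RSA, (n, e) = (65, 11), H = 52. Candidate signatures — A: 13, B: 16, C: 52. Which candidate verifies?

A

Candidate A: Squares mod 65: 13^1≡13, 13^2≡39, 13^4≡26, 13^8≡26; 11 = 8 + 2 + 1, so 13^11 ≡ 26·39·13 ≡ 52 (mod 65)
  → matches H = 52
Candidate B: Squares mod 65: 16^1≡16, 16^2≡61, 16^4≡16, 16^8≡61; 11 = 8 + 2 + 1, so 16^11 ≡ 61·61·16 ≡ 61 (mod 65)
Candidate C: Squares mod 65: 52^1≡52, 52^2≡39, 52^4≡26, 52^8≡26; 11 = 8 + 2 + 1, so 52^11 ≡ 26·39·52 ≡ 13 (mod 65)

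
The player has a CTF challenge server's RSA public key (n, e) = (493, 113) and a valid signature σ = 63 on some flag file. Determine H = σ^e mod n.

63

Squares mod 493: σ^1≡63, σ^2≡25, σ^4≡132, σ^8≡169, σ^16≡460, σ^32≡103, σ^64≡256
113 = 64 + 32 + 16 + 1, so σ^113 ≡ 256·103·460·63 ≡ 63 (mod 493)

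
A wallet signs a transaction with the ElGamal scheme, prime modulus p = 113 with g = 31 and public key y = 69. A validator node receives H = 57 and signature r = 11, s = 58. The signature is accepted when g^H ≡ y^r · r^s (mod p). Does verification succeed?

passes

Left side g^H mod p:
31^2 = 961 ≡ 57
31^4 ≡ 57^2 = 3249 ≡ 85
31^8 ≡ 85^2 = 7225 ≡ 106
31^16 ≡ 106^2 = 11236 ≡ 49
31^32 ≡ 49^2 = 2401 ≡ 28
57 = 32 + 16 + 8 + 1, so 31^57 ≡ 28·49·106·31 ≡ 31 (mod 113)
Right side y^r · r^s mod p:
69^2 = 4761 ≡ 15
69^4 ≡ 15^2 = 225 ≡ 112
69^8 ≡ 112^2 = 12544 ≡ 1
11 = 8 + 2 + 1, so 69^11 ≡ 1·15·69 ≡ 18 (mod 113)
11^2 = 121 ≡ 8
11^4 ≡ 8^2 = 64
11^8 ≡ 64^2 = 4096 ≡ 28
11^16 ≡ 28^2 = 784 ≡ 106
11^32 ≡ 106^2 = 11236 ≡ 49
58 = 32 + 16 + 8 + 2, so 11^58 ≡ 49·106·28·8 ≡ 8 (mod 113)
18·8 = 144 ≡ 31 (mod 113)
31 ≡ 31 (mod 113), so the signature is genuine.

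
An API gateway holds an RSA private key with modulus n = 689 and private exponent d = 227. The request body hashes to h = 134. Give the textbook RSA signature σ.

h^227 mod 689 = 153

153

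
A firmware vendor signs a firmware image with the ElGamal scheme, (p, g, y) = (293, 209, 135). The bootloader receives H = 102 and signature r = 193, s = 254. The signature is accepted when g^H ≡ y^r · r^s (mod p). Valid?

Left side g^H mod p:
209^2 = 43681 ≡ 24
209^4 ≡ 24^2 = 576 ≡ 283
209^8 ≡ 283^2 = 80089 ≡ 100
209^16 ≡ 100^2 = 10000 ≡ 38
209^32 ≡ 38^2 = 1444 ≡ 272
209^64 ≡ 272^2 = 73984 ≡ 148
102 = 64 + 32 + 4 + 2, so 209^102 ≡ 148·272·283·24 ≡ 235 (mod 293)
Right side y^r · r^s mod p:
135^2 = 18225 ≡ 59
135^4 ≡ 59^2 = 3481 ≡ 258
135^8 ≡ 258^2 = 66564 ≡ 53
135^16 ≡ 53^2 = 2809 ≡ 172
135^32 ≡ 172^2 = 29584 ≡ 284
135^64 ≡ 284^2 = 80656 ≡ 81
135^128 ≡ 81^2 = 6561 ≡ 115
193 = 128 + 64 + 1, so 135^193 ≡ 115·81·135 ≡ 262 (mod 293)
193^2 = 37249 ≡ 38
193^4 ≡ 38^2 = 1444 ≡ 272
193^8 ≡ 272^2 = 73984 ≡ 148
193^16 ≡ 148^2 = 21904 ≡ 222
193^32 ≡ 222^2 = 49284 ≡ 60
193^64 ≡ 60^2 = 3600 ≡ 84
193^128 ≡ 84^2 = 7056 ≡ 24
254 = 128 + 64 + 32 + 16 + 8 + 4 + 2, so 193^254 ≡ 24·84·60·222·148·272·38 ≡ 46 (mod 293)
262·46 = 12052 ≡ 39 (mod 293)
235 ≠ 39, so verification fails.

no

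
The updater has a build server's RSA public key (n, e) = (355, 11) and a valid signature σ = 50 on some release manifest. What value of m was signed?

80

σ^2 ≡ 50^2 = 2500 ≡ 15
σ^4 ≡ 15^2 = 225
σ^8 ≡ 225^2 = 50625 ≡ 215
11 = 8 + 2 + 1, so σ^11 ≡ 215·15·50 ≡ 80 (mod 355)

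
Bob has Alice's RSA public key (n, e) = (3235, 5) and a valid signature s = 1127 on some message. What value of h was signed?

957

s^5 mod 3235 = 957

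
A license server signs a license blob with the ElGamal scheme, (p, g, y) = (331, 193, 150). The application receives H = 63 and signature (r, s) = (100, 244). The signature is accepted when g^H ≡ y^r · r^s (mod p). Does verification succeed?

fails

Left side g^H mod p:
193^2 = 37249 ≡ 177
193^4 ≡ 177^2 = 31329 ≡ 215
193^8 ≡ 215^2 = 46225 ≡ 216
193^16 ≡ 216^2 = 46656 ≡ 316
193^32 ≡ 316^2 = 99856 ≡ 225
63 = 32 + 16 + 8 + 4 + 2 + 1, so 193^63 ≡ 225·316·216·215·177·193 ≡ 216 (mod 331)
Right side y^r · r^s mod p:
150^2 = 22500 ≡ 323
150^4 ≡ 323^2 = 104329 ≡ 64
150^8 ≡ 64^2 = 4096 ≡ 124
150^16 ≡ 124^2 = 15376 ≡ 150
150^32 ≡ 150^2 = 22500 ≡ 323
150^64 ≡ 323^2 = 104329 ≡ 64
100 = 64 + 32 + 4, so 150^100 ≡ 64·323·64 ≡ 1 (mod 331)
100^2 = 10000 ≡ 70
100^4 ≡ 70^2 = 4900 ≡ 266
100^8 ≡ 266^2 = 70756 ≡ 253
100^16 ≡ 253^2 = 64009 ≡ 126
100^32 ≡ 126^2 = 15876 ≡ 319
100^64 ≡ 319^2 = 101761 ≡ 144
100^128 ≡ 144^2 = 20736 ≡ 214
244 = 128 + 64 + 32 + 16 + 4, so 100^244 ≡ 214·144·319·126·266 ≡ 102 (mod 331)
1·102 = 102 ≡ 102 (mod 331)
216 ≠ 102, so verification fails.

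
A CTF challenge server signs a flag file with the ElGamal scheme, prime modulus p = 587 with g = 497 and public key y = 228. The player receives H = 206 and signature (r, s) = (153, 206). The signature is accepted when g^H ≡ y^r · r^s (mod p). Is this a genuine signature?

Left side g^H mod p:
Squares mod 587: 497^1≡497, 497^2≡469, 497^4≡423, 497^8≡481, 497^16≡83, 497^32≡432, 497^64≡545, 497^128≡3
206 = 128 + 64 + 8 + 4 + 2, so 497^206 ≡ 3·545·481·423·469 ≡ 407 (mod 587)
Right side y^r · r^s mod p:
Squares mod 587: 228^1≡228, 228^2≡328, 228^4≡163, 228^8≡154, 228^16≡236, 228^32≡518, 228^64≡65, 228^128≡116
153 = 128 + 16 + 8 + 1, so 228^153 ≡ 116·236·154·228 ≡ 111 (mod 587)
Squares mod 587: 153^1≡153, 153^2≡516, 153^4≡345, 153^8≡451, 153^16≡299, 153^32≡177, 153^64≡218, 153^128≡564
206 = 128 + 64 + 8 + 4 + 2, so 153^206 ≡ 564·218·451·345·516 ≡ 314 (mod 587)
111·314 = 34854 ≡ 221 (mod 587)
407 ≠ 221, so verification fails.

forged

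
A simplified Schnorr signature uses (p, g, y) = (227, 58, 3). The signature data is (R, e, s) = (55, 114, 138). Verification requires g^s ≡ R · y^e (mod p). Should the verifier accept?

reject

g^s mod p:
58^138 mod 227 = 113
R · y^e mod p:
3^114 mod 227 = 3
55·3 = 165 ≡ 165 (mod 227)
113 ≠ 165; the check fails.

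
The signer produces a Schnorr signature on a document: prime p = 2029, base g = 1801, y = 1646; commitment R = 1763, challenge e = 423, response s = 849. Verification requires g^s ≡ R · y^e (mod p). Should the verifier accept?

reject

g^s mod p:
1801^2 = 3243601 ≡ 1259
1801^4 ≡ 1259^2 = 1585081 ≡ 432
1801^8 ≡ 432^2 = 186624 ≡ 1985
1801^16 ≡ 1985^2 = 3940225 ≡ 1936
1801^32 ≡ 1936^2 = 3748096 ≡ 533
1801^64 ≡ 533^2 = 284089 ≡ 29
1801^128 ≡ 29^2 = 841
1801^256 ≡ 841^2 = 707281 ≡ 1189
1801^512 ≡ 1189^2 = 1413721 ≡ 1537
849 = 512 + 256 + 64 + 16 + 1, so 1801^849 ≡ 1537·1189·29·1936·1801 ≡ 1145 (mod 2029)
R · y^e mod p:
1646^2 = 2709316 ≡ 601
1646^4 ≡ 601^2 = 361201 ≡ 39
1646^8 ≡ 39^2 = 1521
1646^16 ≡ 1521^2 = 2313441 ≡ 381
1646^32 ≡ 381^2 = 145161 ≡ 1102
1646^64 ≡ 1102^2 = 1214404 ≡ 1062
1646^128 ≡ 1062^2 = 1127844 ≡ 1749
1646^256 ≡ 1749^2 = 3059001 ≡ 1298
423 = 256 + 128 + 32 + 4 + 2 + 1, so 1646^423 ≡ 1298·1749·1102·39·601·1646 ≡ 403 (mod 2029)
1763·403 = 710489 ≡ 339 (mod 2029)
1145 ≠ 339; the check fails.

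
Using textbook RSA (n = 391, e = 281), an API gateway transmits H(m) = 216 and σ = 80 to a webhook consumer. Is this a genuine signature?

σ^2 ≡ 80^2 = 6400 ≡ 144
σ^4 ≡ 144^2 = 20736 ≡ 13
σ^8 ≡ 13^2 = 169
σ^16 ≡ 169^2 = 28561 ≡ 18
σ^32 ≡ 18^2 = 324
σ^64 ≡ 324^2 = 104976 ≡ 188
σ^128 ≡ 188^2 = 35344 ≡ 154
σ^256 ≡ 154^2 = 23716 ≡ 256
281 = 256 + 16 + 8 + 1, so σ^281 ≡ 256·18·169·80 ≡ 175 (mod 391)
175 ≠ 216, so verification fails.

forged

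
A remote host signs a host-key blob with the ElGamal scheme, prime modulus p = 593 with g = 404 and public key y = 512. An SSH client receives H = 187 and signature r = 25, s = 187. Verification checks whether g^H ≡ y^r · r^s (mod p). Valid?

Left side g^H mod p:
404^2 = 163216 ≡ 141
404^4 ≡ 141^2 = 19881 ≡ 312
404^8 ≡ 312^2 = 97344 ≡ 92
404^16 ≡ 92^2 = 8464 ≡ 162
404^32 ≡ 162^2 = 26244 ≡ 152
404^64 ≡ 152^2 = 23104 ≡ 570
404^128 ≡ 570^2 = 324900 ≡ 529
187 = 128 + 32 + 16 + 8 + 2 + 1, so 404^187 ≡ 529·152·162·92·141·404 ≡ 576 (mod 593)
Right side y^r · r^s mod p:
512^2 = 262144 ≡ 38
512^4 ≡ 38^2 = 1444 ≡ 258
512^8 ≡ 258^2 = 66564 ≡ 148
512^16 ≡ 148^2 = 21904 ≡ 556
25 = 16 + 8 + 1, so 512^25 ≡ 556·148·512 ≡ 585 (mod 593)
25^2 = 625 ≡ 32
25^4 ≡ 32^2 = 1024 ≡ 431
25^8 ≡ 431^2 = 185761 ≡ 152
25^16 ≡ 152^2 = 23104 ≡ 570
25^32 ≡ 570^2 = 324900 ≡ 529
25^64 ≡ 529^2 = 279841 ≡ 538
25^128 ≡ 538^2 = 289444 ≡ 60
187 = 128 + 32 + 16 + 8 + 2 + 1, so 25^187 ≡ 60·529·570·152·32·25 ≡ 484 (mod 593)
585·484 = 283140 ≡ 279 (mod 593)
576 ≠ 279, so verification fails.

no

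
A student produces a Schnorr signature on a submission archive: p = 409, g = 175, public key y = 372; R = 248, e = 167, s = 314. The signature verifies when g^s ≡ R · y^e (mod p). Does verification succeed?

g^s mod p:
Squares mod 409: 175^1≡175, 175^2≡359, 175^4≡46, 175^8≡71, 175^16≡133, 175^32≡102, 175^64≡179, 175^128≡139, 175^256≡98
314 = 256 + 32 + 16 + 8 + 2, so 175^314 ≡ 98·102·133·71·359 ≡ 337 (mod 409)
R · y^e mod p:
Squares mod 409: 372^1≡372, 372^2≡142, 372^4≡123, 372^8≡405, 372^16≡16, 372^32≡256, 372^64≡96, 372^128≡218
167 = 128 + 32 + 4 + 2 + 1, so 372^167 ≡ 218·256·123·142·372 ≡ 42 (mod 409)
248·42 = 10416 ≡ 191 (mod 409)
337 ≠ 191; the check fails.

fails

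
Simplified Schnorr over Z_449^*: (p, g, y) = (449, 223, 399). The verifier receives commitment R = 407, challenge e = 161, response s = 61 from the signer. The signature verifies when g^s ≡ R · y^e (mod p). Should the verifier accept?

g^s mod p:
223^2 = 49729 ≡ 339
223^4 ≡ 339^2 = 114921 ≡ 426
223^8 ≡ 426^2 = 181476 ≡ 80
223^16 ≡ 80^2 = 6400 ≡ 114
223^32 ≡ 114^2 = 12996 ≡ 424
61 = 32 + 16 + 8 + 4 + 1, so 223^61 ≡ 424·114·80·426·223 ≡ 31 (mod 449)
R · y^e mod p:
399^2 = 159201 ≡ 255
399^4 ≡ 255^2 = 65025 ≡ 369
399^8 ≡ 369^2 = 136161 ≡ 114
399^16 ≡ 114^2 = 12996 ≡ 424
399^32 ≡ 424^2 = 179776 ≡ 176
399^64 ≡ 176^2 = 30976 ≡ 444
399^128 ≡ 444^2 = 197136 ≡ 25
161 = 128 + 32 + 1, so 399^161 ≡ 25·176·399 ≡ 10 (mod 449)
407·10 = 4070 ≡ 29 (mod 449)
31 ≠ 29; the check fails.

reject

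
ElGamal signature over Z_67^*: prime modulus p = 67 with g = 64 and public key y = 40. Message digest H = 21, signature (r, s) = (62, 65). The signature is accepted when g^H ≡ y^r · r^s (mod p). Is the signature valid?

Left side g^H mod p:
64^2 = 4096 ≡ 9
64^4 ≡ 9^2 = 81 ≡ 14
64^8 ≡ 14^2 = 196 ≡ 62
64^16 ≡ 62^2 = 3844 ≡ 25
21 = 16 + 4 + 1, so 64^21 ≡ 25·14·64 ≡ 22 (mod 67)
Right side y^r · r^s mod p:
40^2 = 1600 ≡ 59
40^4 ≡ 59^2 = 3481 ≡ 64
40^8 ≡ 64^2 = 4096 ≡ 9
40^16 ≡ 9^2 = 81 ≡ 14
40^32 ≡ 14^2 = 196 ≡ 62
62 = 32 + 16 + 8 + 4 + 2, so 40^62 ≡ 62·14·9·64·59 ≡ 22 (mod 67)
62^2 = 3844 ≡ 25
62^4 ≡ 25^2 = 625 ≡ 22
62^8 ≡ 22^2 = 484 ≡ 15
62^16 ≡ 15^2 = 225 ≡ 24
62^32 ≡ 24^2 = 576 ≡ 40
62^64 ≡ 40^2 = 1600 ≡ 59
65 = 64 + 1, so 62^65 ≡ 59·62 ≡ 40 (mod 67)
22·40 = 880 ≡ 9 (mod 67)
22 ≠ 9, so verification fails.

invalid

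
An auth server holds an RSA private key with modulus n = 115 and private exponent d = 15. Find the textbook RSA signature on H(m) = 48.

62

Squares mod 115: (H(m))^1≡48, (H(m))^2≡4, (H(m))^4≡16, (H(m))^8≡26
15 = 8 + 4 + 2 + 1, so (H(m))^15 ≡ 26·16·4·48 ≡ 62 (mod 115)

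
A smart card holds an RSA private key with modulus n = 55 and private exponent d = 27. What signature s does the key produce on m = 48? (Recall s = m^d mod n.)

27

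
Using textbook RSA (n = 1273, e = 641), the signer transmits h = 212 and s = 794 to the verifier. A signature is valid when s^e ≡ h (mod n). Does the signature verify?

Squares mod 1273: s^1≡794, s^2≡301, s^4≡218, s^8≡423, s^16≡709, s^32≡1119, s^64≡802, s^128≡339, s^256≡351, s^512≡993
641 = 512 + 128 + 1, so s^641 ≡ 993·339·794 ≡ 212 (mod 1273)
s^641 mod 1273 = 212 matches h.

verifies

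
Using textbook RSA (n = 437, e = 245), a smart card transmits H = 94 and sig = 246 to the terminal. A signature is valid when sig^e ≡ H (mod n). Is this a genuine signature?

sig^2 ≡ 246^2 = 60516 ≡ 210
sig^4 ≡ 210^2 = 44100 ≡ 400
sig^8 ≡ 400^2 = 160000 ≡ 58
sig^16 ≡ 58^2 = 3364 ≡ 305
sig^32 ≡ 305^2 = 93025 ≡ 381
sig^64 ≡ 381^2 = 145161 ≡ 77
sig^128 ≡ 77^2 = 5929 ≡ 248
245 = 128 + 64 + 32 + 16 + 4 + 1, so sig^245 ≡ 248·77·381·305·400·246 ≡ 94 (mod 437)
94 = H, so the signature checks out.

genuine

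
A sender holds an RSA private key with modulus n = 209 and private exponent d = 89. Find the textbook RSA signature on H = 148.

185

H^2 ≡ 148^2 = 21904 ≡ 168
H^4 ≡ 168^2 = 28224 ≡ 9
H^8 ≡ 9^2 = 81
H^16 ≡ 81^2 = 6561 ≡ 82
H^32 ≡ 82^2 = 6724 ≡ 36
H^64 ≡ 36^2 = 1296 ≡ 42
89 = 64 + 16 + 8 + 1, so H^89 ≡ 42·82·81·148 ≡ 185 (mod 209)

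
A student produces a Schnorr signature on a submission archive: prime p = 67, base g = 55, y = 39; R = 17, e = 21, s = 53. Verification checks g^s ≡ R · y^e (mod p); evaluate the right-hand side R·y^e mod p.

39^2 = 1521 ≡ 47
39^4 ≡ 47^2 = 2209 ≡ 65
39^8 ≡ 65^2 = 4225 ≡ 4
39^16 ≡ 4^2 = 16
21 = 16 + 4 + 1, so 39^21 ≡ 16·65·39 ≡ 25 (mod 67)
R · y^e ≡ 17·25 = 425 ≡ 23 (mod 67)

23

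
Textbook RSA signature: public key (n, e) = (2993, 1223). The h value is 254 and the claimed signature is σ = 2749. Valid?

Squares mod 2993: σ^1≡2749, σ^2≡2669, σ^4≡221, σ^8≡953, σ^16≡1330, σ^32≡37, σ^64≡1369, σ^128≡543, σ^256≡1535, σ^512≡734, σ^1024≡16
1223 = 1024 + 128 + 64 + 4 + 2 + 1, so σ^1223 ≡ 16·543·1369·221·2669·2749 ≡ 254 (mod 2993)
Since 254 equals the digest 254, verification succeeds.

yes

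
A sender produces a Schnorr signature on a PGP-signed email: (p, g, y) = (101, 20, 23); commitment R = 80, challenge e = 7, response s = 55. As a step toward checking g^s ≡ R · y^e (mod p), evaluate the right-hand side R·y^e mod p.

23^2 = 529 ≡ 24
23^4 ≡ 24^2 = 576 ≡ 71
7 = 4 + 2 + 1, so 23^7 ≡ 71·24·23 ≡ 4 (mod 101)
R · y^e ≡ 80·4 = 320 ≡ 17 (mod 101)

17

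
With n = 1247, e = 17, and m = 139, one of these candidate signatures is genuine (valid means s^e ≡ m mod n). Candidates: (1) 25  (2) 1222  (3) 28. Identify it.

1

Candidate 1: Squares mod 1247: 25^1≡25, 25^2≡625, 25^4≡314, 25^8≡83, 25^16≡654; 17 = 16 + 1, so 25^17 ≡ 654·25 ≡ 139 (mod 1247)
  → matches m = 139
Candidate 2: Squares mod 1247: 1222^1≡1222, 1222^2≡625, 1222^4≡314, 1222^8≡83, 1222^16≡654; 17 = 16 + 1, so 1222^17 ≡ 654·1222 ≡ 1108 (mod 1247)
Candidate 3: Squares mod 1247: 28^1≡28, 28^2≡784, 28^4≡1132, 28^8≡755, 28^16≡146; 17 = 16 + 1, so 28^17 ≡ 146·28 ≡ 347 (mod 1247)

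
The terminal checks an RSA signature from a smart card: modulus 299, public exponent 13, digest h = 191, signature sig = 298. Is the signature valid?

invalid

Squares mod 299: sig^1≡298, sig^2≡1, sig^4≡1, sig^8≡1
13 = 8 + 4 + 1, so sig^13 ≡ 1·1·298 ≡ 298 (mod 299)
298 ≠ 191, so verification fails.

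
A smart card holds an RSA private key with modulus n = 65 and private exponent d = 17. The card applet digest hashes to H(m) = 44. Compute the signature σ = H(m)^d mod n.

44

(H(m))^2 ≡ 44^2 = 1936 ≡ 51
(H(m))^4 ≡ 51^2 = 2601 ≡ 1
(H(m))^8 ≡ 1^2 = 1
(H(m))^16 ≡ 1^2 = 1
17 = 16 + 1, so (H(m))^17 ≡ 1·44 ≡ 44 (mod 65)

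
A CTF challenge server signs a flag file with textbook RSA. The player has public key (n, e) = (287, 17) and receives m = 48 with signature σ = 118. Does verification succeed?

σ^2 ≡ 118^2 = 13924 ≡ 148
σ^4 ≡ 148^2 = 21904 ≡ 92
σ^8 ≡ 92^2 = 8464 ≡ 141
σ^16 ≡ 141^2 = 19881 ≡ 78
17 = 16 + 1, so σ^17 ≡ 78·118 ≡ 20 (mod 287)
20 ≠ 48, so verification fails.

fails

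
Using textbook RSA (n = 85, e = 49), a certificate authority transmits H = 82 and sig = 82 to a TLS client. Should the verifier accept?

accept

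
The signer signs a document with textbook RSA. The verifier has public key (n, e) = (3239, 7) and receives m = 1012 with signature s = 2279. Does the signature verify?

verifies

Squares mod 3239: s^1≡2279, s^2≡1724, s^4≡2013
7 = 4 + 2 + 1, so s^7 ≡ 2013·1724·2279 ≡ 1012 (mod 3239)
1012 = m, so the signature checks out.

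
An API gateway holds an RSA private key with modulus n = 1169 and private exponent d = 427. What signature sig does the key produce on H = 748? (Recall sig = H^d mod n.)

713

H^2 ≡ 748^2 = 559504 ≡ 722
H^4 ≡ 722^2 = 521284 ≡ 1079
H^8 ≡ 1079^2 = 1164241 ≡ 1086
H^16 ≡ 1086^2 = 1179396 ≡ 1044
H^32 ≡ 1044^2 = 1089936 ≡ 428
H^64 ≡ 428^2 = 183184 ≡ 820
H^128 ≡ 820^2 = 672400 ≡ 225
H^256 ≡ 225^2 = 50625 ≡ 358
427 = 256 + 128 + 32 + 8 + 2 + 1, so H^427 ≡ 358·225·428·1086·722·748 ≡ 713 (mod 1169)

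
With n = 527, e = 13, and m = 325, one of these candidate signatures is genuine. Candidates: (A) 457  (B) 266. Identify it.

A

Candidate A: 457^2 = 208849 ≡ 157; 457^4 ≡ 157^2 = 24649 ≡ 407; 457^8 ≡ 407^2 = 165649 ≡ 171; 13 = 8 + 4 + 1, so 457^13 ≡ 171·407·457 ≡ 325 (mod 527)
  → matches m = 325
Candidate B: 266^2 = 70756 ≡ 138; 266^4 ≡ 138^2 = 19044 ≡ 72; 266^8 ≡ 72^2 = 5184 ≡ 441; 13 = 8 + 4 + 1, so 266^13 ≡ 441·72·266 ≡ 330 (mod 527)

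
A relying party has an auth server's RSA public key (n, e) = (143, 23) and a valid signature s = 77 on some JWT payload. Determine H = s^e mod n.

s^2 ≡ 77^2 = 5929 ≡ 66
s^4 ≡ 66^2 = 4356 ≡ 66
s^8 ≡ 66^2 = 4356 ≡ 66
s^16 ≡ 66^2 = 4356 ≡ 66
23 = 16 + 4 + 2 + 1, so s^23 ≡ 66·66·66·77 ≡ 77 (mod 143)

77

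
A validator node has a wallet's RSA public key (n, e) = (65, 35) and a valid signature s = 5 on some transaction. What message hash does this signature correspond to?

60

s^35 mod 65 = 60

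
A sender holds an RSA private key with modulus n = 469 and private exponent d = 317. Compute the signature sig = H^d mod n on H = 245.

168

H^2 ≡ 245^2 = 60025 ≡ 462
H^4 ≡ 462^2 = 213444 ≡ 49
H^8 ≡ 49^2 = 2401 ≡ 56
H^16 ≡ 56^2 = 3136 ≡ 322
H^32 ≡ 322^2 = 103684 ≡ 35
H^64 ≡ 35^2 = 1225 ≡ 287
H^128 ≡ 287^2 = 82369 ≡ 294
H^256 ≡ 294^2 = 86436 ≡ 140
317 = 256 + 32 + 16 + 8 + 4 + 1, so H^317 ≡ 140·35·322·56·49·245 ≡ 168 (mod 469)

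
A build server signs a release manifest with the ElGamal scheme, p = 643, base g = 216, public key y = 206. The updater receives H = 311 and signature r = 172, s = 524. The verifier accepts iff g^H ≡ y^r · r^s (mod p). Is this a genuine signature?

Left side g^H mod p:
Squares mod 643: 216^1≡216, 216^2≡360, 216^4≡357, 216^8≡135, 216^16≡221, 216^32≡616, 216^64≡86, 216^128≡323, 216^256≡163
311 = 256 + 32 + 16 + 4 + 2 + 1, so 216^311 ≡ 163·616·221·357·360·216 ≡ 631 (mod 643)
Right side y^r · r^s mod p:
Squares mod 643: 206^1≡206, 206^2≡641, 206^4≡4, 206^8≡16, 206^16≡256, 206^32≡593, 206^64≡571, 206^128≡40
172 = 128 + 32 + 8 + 4, so 206^172 ≡ 40·593·16·4 ≡ 600 (mod 643)
Squares mod 643: 172^1≡172, 172^2≡6, 172^4≡36, 172^8≡10, 172^16≡100, 172^32≡355, 172^64≡640, 172^128≡9, 172^256≡81, 172^512≡131
524 = 512 + 8 + 4, so 172^524 ≡ 131·10·36 ≡ 221 (mod 643)
600·221 = 132600 ≡ 142 (mod 643)
631 ≠ 142, so verification fails.

forged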